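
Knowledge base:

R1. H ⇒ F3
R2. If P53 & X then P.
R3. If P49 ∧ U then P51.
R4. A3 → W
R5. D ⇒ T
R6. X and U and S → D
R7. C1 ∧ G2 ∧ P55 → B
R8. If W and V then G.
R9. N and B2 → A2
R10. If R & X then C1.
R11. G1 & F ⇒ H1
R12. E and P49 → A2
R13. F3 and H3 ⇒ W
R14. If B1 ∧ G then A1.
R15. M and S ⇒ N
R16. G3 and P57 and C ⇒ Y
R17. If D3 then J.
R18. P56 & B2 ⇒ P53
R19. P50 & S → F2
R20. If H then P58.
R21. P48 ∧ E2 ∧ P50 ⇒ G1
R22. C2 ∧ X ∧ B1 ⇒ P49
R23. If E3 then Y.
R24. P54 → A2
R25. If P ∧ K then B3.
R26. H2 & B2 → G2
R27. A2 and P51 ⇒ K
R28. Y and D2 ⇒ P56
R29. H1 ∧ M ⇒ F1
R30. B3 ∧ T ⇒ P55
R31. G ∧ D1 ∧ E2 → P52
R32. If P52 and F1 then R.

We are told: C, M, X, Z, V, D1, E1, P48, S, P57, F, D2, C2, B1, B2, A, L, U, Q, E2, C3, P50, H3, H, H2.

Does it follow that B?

No

Forward chaining from the given facts derives: F3, D, W, N, F2, P58, G1, P49, G2, P51, T, G, A2, H1, A1, K, F1, P52, R, C1.
The only rule concluding B is R7, which needs P55; that is never established.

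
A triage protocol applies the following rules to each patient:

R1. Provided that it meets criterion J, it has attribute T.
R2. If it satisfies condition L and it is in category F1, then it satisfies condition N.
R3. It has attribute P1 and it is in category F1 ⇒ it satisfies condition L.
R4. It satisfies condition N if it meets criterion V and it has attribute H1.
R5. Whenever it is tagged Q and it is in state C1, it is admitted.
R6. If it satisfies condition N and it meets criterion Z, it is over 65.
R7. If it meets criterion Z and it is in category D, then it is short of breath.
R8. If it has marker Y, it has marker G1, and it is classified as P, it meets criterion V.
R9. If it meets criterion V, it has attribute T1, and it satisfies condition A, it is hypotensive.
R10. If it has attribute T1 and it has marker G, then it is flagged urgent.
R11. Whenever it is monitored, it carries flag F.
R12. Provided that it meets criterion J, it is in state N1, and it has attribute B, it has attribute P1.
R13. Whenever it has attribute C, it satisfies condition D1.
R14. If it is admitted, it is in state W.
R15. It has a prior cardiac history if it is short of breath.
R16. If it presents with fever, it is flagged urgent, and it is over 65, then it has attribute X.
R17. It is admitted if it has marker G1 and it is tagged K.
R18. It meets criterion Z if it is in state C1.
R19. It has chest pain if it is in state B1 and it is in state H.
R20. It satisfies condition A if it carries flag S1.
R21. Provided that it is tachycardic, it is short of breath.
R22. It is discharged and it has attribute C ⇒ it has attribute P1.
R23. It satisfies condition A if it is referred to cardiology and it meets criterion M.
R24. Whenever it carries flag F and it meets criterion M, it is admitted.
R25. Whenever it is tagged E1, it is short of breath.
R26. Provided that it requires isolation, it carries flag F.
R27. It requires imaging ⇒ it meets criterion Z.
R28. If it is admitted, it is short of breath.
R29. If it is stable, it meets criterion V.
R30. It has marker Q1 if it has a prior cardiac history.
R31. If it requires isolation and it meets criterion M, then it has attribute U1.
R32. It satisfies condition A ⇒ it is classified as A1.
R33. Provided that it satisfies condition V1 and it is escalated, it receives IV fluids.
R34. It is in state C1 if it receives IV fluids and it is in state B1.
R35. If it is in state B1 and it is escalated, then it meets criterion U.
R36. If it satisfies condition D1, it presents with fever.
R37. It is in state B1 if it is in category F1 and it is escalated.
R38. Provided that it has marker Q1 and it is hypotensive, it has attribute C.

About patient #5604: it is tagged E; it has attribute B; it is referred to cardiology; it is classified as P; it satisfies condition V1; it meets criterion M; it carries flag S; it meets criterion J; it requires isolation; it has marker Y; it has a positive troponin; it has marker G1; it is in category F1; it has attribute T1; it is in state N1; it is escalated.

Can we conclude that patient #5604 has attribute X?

No

Forward chaining from the given facts derives: has attribute T, meets criterion V, has attribute P1, satisfies condition A, carries flag F, has attribute U1, is classified as A1, receives IV fluids, is in state B1, satisfies condition L, is hypotensive, is admitted, is short of breath, is in state C1, meets criterion U, satisfies condition N, is in state W, has a prior cardiac history, meets criterion Z, has marker Q1, has attribute C, is over 65, satisfies condition D1, presents with fever.
The only rule concluding "it has attribute X" is R16, which needs "it is flagged urgent"; that is never established.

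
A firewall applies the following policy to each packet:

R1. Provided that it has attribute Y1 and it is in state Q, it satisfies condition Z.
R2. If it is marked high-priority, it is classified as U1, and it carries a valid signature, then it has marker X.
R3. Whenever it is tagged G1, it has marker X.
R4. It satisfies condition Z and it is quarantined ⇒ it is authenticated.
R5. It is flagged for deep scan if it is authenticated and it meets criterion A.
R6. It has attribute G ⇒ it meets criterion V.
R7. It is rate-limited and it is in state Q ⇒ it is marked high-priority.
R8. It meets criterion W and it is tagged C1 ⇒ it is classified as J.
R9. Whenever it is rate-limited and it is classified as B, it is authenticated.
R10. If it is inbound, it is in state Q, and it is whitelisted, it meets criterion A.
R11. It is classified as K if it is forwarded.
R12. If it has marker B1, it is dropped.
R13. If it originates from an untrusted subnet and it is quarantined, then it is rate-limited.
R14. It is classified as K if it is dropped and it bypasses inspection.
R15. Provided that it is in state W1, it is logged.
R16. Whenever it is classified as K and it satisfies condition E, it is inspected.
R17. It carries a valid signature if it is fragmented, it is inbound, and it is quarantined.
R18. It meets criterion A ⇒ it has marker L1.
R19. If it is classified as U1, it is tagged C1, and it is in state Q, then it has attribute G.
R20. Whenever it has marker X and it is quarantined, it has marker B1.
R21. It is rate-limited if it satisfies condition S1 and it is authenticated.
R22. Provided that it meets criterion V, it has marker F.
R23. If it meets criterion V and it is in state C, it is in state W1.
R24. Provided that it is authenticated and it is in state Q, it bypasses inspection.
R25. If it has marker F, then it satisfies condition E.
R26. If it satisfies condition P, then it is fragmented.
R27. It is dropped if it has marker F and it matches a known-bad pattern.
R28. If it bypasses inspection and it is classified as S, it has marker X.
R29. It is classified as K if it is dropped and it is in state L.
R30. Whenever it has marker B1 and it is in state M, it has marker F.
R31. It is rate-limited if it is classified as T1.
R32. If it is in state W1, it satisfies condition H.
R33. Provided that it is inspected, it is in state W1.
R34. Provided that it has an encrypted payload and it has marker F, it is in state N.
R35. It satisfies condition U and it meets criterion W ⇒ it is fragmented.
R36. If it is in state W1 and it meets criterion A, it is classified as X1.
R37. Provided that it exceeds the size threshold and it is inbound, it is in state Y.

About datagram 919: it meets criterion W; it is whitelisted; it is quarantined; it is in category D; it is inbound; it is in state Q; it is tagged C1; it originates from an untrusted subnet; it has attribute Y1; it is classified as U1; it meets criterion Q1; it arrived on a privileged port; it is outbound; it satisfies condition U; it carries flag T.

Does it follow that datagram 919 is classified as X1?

By R1 (it has attribute Y1, it is in state Q): it satisfies condition Z.
By R4 (it satisfies condition Z, it is quarantined): it is authenticated.
By R10 (it is inbound, it is in state Q, it is whitelisted): it meets criterion A.
By R13 (it originates from an untrusted subnet, it is quarantined): it is rate-limited.
By R19 (it is classified as U1, it is tagged C1, it is in state Q): it has attribute G.
By R24 (it is authenticated, it is in state Q): it bypasses inspection.
By R35 (it satisfies condition U, it meets criterion W): it is fragmented.
By R6 (it has attribute G): it meets criterion V.
By R7 (it is rate-limited, it is in state Q): it is marked high-priority.
By R17 (it is fragmented, it is inbound, it is quarantined): it carries a valid signature.
By R22 (it meets criterion V): it has marker F.
By R25 (it has marker F): it satisfies condition E.
By R2 (it is marked high-priority, it is classified as U1, it carries a valid signature): it has marker X.
By R20 (it has marker X, it is quarantined): it has marker B1.
By R12 (it has marker B1): it is dropped.
By R14 (it is dropped, it bypasses inspection): it is classified as K.
By R16 (it is classified as K, it satisfies condition E): it is inspected.
By R33 (it is inspected): it is in state W1.
By R36 (it is in state W1, it meets criterion A): it is classified as X1.

Yes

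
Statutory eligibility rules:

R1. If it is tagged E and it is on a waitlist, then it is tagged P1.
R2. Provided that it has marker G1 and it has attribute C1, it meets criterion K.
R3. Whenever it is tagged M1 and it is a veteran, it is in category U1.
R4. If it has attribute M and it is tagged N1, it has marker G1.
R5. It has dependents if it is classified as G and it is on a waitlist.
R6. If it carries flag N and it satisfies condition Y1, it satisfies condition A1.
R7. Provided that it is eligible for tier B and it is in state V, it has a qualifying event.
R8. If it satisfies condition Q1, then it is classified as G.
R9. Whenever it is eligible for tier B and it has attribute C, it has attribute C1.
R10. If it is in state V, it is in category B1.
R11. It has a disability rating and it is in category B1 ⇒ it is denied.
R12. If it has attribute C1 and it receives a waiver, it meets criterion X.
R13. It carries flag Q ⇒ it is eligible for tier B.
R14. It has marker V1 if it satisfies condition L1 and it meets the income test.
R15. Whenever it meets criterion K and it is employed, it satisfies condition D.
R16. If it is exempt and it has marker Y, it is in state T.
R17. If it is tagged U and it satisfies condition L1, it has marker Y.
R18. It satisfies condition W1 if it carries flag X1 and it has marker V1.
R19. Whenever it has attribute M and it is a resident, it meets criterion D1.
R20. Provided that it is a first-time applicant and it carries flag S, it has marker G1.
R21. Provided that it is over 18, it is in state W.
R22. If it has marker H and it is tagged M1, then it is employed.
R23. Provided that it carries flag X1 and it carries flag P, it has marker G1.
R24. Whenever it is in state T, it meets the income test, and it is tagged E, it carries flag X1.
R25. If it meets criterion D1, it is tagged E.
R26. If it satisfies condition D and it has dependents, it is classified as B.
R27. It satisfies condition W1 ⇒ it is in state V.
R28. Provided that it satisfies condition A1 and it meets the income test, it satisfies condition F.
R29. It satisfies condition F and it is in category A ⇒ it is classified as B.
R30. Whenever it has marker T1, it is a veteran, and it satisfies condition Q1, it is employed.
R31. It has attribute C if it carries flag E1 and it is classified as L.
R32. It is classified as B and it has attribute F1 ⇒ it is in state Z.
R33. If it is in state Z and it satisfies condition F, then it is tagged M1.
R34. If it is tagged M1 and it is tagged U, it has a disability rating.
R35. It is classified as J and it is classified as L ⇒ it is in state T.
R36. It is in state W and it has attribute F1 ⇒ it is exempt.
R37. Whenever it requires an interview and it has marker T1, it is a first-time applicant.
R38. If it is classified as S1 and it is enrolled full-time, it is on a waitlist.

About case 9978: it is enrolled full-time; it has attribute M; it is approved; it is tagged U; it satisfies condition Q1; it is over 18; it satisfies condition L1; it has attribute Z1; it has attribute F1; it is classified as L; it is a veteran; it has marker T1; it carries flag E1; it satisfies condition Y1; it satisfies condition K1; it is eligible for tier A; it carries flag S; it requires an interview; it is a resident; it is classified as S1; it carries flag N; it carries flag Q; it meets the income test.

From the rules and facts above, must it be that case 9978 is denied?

By R6 (it carries flag N, it satisfies condition Y1): it satisfies condition A1.
By R8 (it satisfies condition Q1): it is classified as G.
By R13 (it carries flag Q): it is eligible for tier B.
By R14 (it satisfies condition L1, it meets the income test): it has marker V1.
By R17 (it is tagged U, it satisfies condition L1): it has marker Y.
By R19 (it has attribute M, it is a resident): it meets criterion D1.
By R21 (it is over 18): it is in state W.
By R25 (it meets criterion D1): it is tagged E.
By R28 (it satisfies condition A1, it meets the income test): it satisfies condition F.
By R30 (it has marker T1, it is a veteran, it satisfies condition Q1): it is employed.
By R31 (it carries flag E1, it is classified as L): it has attribute C.
By R36 (it is in state W, it has attribute F1): it is exempt.
By R37 (it requires an interview, it has marker T1): it is a first-time applicant.
By R38 (it is classified as S1, it is enrolled full-time): it is on a waitlist.
By R5 (it is classified as G, it is on a waitlist): it has dependents.
By R9 (it is eligible for tier B, it has attribute C): it has attribute C1.
By R16 (it is exempt, it has marker Y): it is in state T.
By R20 (it is a first-time applicant, it carries flag S): it has marker G1.
By R24 (it is in state T, it meets the income test, it is tagged E): it carries flag X1.
By R2 (it has marker G1, it has attribute C1): it meets criterion K.
By R15 (it meets criterion K, it is employed): it satisfies condition D.
By R18 (it carries flag X1, it has marker V1): it satisfies condition W1.
By R26 (it satisfies condition D, it has dependents): it is classified as B.
By R27 (it satisfies condition W1): it is in state V.
By R32 (it is classified as B, it has attribute F1): it is in state Z.
By R33 (it is in state Z, it satisfies condition F): it is tagged M1.
By R34 (it is tagged M1, it is tagged U): it has a disability rating.
By R10 (it is in state V): it is in category B1.
By R11 (it has a disability rating, it is in category B1): it is denied.

Yes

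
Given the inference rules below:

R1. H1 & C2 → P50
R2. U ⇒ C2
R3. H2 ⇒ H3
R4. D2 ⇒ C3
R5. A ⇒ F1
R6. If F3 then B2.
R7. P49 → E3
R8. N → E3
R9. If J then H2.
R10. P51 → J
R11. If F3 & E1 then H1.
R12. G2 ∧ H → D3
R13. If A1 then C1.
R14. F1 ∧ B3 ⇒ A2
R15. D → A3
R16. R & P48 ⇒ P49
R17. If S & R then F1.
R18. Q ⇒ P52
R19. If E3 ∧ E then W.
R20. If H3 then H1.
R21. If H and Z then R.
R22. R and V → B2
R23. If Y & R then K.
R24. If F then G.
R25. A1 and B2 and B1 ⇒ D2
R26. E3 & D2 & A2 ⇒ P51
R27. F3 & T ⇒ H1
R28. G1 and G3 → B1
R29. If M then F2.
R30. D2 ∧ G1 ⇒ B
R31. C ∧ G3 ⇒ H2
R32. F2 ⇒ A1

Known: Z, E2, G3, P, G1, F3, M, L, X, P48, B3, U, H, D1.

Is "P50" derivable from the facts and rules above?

No

Forward chaining from the given facts derives: C2, B2, R, B1, F2, A1, C1, P49, D2, B, C3, E3.
The only rule concluding P50 is R1, which needs H1; that is never established.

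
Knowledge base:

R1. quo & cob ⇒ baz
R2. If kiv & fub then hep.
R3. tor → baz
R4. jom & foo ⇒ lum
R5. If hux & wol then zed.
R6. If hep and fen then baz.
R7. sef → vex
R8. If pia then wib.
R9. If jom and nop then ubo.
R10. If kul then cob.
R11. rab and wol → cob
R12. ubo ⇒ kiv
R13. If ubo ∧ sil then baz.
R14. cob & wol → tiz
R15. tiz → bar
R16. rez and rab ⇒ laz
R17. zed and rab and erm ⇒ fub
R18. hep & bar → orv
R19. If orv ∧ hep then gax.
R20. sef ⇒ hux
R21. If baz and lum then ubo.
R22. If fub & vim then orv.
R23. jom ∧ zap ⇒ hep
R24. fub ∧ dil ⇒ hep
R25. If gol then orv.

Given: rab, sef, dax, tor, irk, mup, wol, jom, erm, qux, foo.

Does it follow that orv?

baz  (by R3: tor)
lum  (by R4: jom, foo)
cob  (by R11: rab, wol)
tiz  (by R14: cob, wol)
bar  (by R15: tiz)
hux  (by R20: sef)
ubo  (by R21: baz, lum)
zed  (by R5: hux, wol)
kiv  (by R12: ubo)
fub  (by R17: zed, rab, erm)
hep  (by R2: kiv, fub)
orv  (by R18: hep, bar)

Yes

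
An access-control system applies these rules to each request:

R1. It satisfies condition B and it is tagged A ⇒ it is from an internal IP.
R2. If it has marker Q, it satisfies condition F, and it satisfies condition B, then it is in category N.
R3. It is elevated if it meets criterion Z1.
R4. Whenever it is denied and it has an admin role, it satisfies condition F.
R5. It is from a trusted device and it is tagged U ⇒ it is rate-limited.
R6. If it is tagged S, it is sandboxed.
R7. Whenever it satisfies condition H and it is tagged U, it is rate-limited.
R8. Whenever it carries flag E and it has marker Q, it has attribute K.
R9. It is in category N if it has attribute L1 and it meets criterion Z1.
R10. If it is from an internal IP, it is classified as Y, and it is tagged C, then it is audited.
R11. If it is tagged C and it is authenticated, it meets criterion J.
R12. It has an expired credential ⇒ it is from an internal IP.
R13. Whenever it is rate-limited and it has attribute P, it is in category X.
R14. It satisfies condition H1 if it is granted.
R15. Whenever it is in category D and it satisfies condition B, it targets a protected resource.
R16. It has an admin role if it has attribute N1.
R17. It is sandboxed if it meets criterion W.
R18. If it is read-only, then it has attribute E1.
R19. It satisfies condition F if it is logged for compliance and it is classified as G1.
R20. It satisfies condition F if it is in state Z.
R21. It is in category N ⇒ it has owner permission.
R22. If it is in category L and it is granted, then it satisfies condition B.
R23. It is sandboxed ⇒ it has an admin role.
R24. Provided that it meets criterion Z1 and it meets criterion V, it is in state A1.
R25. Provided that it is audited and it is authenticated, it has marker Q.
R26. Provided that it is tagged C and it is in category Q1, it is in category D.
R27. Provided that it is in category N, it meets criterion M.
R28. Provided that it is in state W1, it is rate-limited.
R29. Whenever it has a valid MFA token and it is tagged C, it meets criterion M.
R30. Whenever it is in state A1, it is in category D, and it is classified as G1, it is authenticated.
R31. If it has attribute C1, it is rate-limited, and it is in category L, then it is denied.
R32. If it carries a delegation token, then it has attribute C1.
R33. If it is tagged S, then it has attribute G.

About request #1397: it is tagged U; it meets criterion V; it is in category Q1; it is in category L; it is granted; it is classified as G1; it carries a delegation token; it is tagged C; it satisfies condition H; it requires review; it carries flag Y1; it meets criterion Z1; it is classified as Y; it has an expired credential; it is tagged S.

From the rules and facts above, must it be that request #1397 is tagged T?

No

Forward chaining from the given facts derives: is elevated, is sandboxed, is rate-limited, is from an internal IP, satisfies condition H1, satisfies condition B, has an admin role, is in state A1, is in category D, is authenticated, has attribute C1, has attribute G, is audited, meets criterion J, targets a protected resource, has marker Q, is denied, satisfies condition F, is in category N, has owner permission, meets criterion M.
No rule has "it is tagged T" as its conclusion, and it is not among the given facts.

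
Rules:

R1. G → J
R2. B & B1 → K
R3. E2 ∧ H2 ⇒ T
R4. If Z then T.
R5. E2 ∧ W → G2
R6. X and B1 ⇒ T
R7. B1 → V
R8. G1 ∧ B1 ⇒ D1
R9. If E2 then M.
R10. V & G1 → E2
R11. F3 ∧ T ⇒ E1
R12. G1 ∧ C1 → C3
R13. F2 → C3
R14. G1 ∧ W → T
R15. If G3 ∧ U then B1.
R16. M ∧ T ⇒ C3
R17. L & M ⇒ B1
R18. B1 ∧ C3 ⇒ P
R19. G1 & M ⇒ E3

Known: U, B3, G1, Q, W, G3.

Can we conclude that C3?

T  (by R14: G1, W)
B1  (by R15: G3, U)
V  (by R7: B1)
E2  (by R10: V, G1)
M  (by R9: E2)
C3  (by R16: M, T)

Yes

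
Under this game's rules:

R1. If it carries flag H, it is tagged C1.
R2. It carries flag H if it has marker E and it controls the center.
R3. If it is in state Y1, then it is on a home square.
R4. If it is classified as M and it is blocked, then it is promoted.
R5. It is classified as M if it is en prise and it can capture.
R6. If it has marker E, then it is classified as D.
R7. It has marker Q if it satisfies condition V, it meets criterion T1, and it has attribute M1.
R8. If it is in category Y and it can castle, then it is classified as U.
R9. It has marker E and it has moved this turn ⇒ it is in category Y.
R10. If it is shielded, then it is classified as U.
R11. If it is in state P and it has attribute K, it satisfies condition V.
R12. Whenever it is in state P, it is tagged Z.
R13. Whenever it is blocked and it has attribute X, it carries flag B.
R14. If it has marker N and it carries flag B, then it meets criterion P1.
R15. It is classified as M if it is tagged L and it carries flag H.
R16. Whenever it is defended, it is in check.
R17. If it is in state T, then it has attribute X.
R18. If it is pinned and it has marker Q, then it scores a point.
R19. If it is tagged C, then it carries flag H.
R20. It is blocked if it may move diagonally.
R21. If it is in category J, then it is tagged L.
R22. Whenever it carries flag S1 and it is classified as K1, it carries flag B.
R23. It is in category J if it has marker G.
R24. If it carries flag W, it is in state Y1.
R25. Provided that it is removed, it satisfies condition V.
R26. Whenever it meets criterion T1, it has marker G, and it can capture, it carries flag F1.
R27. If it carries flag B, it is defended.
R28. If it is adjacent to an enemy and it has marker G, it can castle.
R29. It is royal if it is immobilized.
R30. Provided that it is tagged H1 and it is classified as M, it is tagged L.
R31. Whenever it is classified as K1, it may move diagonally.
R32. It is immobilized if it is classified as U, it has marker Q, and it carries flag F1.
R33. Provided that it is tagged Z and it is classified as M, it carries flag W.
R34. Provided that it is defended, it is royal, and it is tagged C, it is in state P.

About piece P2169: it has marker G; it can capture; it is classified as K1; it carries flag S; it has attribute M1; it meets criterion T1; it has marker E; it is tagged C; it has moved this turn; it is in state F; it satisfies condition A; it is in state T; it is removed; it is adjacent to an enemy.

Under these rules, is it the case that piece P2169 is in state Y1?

Yes

By R9 (it has marker E, it has moved this turn): it is in category Y.
By R17 (it is in state T): it has attribute X.
By R19 (it is tagged C): it carries flag H.
By R23 (it has marker G): it is in category J.
By R25 (it is removed): it satisfies condition V.
By R26 (it meets criterion T1, it has marker G, it can capture): it carries flag F1.
By R28 (it is adjacent to an enemy, it has marker G): it can castle.
By R31 (it is classified as K1): it may move diagonally.
By R7 (it satisfies condition V, it meets criterion T1, it has attribute M1): it has marker Q.
By R8 (it is in category Y, it can castle): it is classified as U.
By R20 (it may move diagonally): it is blocked.
By R21 (it is in category J): it is tagged L.
By R32 (it is classified as U, it has marker Q, it carries flag F1): it is immobilized.
By R13 (it is blocked, it has attribute X): it carries flag B.
By R15 (it is tagged L, it carries flag H): it is classified as M.
By R27 (it carries flag B): it is defended.
By R29 (it is immobilized): it is royal.
By R34 (it is defended, it is royal, it is tagged C): it is in state P.
By R12 (it is in state P): it is tagged Z.
By R33 (it is tagged Z, it is classified as M): it carries flag W.
By R24 (it carries flag W): it is in state Y1.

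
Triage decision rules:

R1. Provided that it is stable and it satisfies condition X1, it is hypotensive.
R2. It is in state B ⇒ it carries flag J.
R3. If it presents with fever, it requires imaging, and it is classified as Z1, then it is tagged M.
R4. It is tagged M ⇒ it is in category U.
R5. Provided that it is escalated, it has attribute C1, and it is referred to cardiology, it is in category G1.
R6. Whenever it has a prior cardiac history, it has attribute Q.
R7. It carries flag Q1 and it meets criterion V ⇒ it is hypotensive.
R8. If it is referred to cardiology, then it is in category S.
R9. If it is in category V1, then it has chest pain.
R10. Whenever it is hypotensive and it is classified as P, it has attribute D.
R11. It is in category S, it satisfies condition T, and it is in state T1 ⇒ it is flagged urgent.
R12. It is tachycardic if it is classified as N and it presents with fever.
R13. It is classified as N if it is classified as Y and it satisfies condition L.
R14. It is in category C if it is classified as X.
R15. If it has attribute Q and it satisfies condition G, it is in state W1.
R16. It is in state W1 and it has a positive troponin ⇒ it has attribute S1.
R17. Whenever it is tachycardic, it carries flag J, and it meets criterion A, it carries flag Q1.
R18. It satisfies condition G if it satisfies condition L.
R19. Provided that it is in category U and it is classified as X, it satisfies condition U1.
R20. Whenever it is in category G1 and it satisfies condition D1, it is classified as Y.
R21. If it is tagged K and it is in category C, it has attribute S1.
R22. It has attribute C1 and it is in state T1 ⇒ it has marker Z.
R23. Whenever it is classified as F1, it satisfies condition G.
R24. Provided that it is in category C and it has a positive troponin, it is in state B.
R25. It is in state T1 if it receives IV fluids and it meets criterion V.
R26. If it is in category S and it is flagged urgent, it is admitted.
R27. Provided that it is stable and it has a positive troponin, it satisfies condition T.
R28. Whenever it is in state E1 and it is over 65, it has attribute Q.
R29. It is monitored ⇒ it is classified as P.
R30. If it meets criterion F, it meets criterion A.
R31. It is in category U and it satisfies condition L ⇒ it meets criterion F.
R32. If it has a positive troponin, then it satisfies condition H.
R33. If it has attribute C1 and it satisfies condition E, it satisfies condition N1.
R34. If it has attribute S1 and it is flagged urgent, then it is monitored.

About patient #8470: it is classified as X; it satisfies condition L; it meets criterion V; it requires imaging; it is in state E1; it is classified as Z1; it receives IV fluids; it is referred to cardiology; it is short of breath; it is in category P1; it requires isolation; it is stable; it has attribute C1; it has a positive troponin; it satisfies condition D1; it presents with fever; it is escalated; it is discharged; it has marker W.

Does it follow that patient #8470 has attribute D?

Forward chaining from the given facts derives: is tagged M, is in category U, is in category G1, is in category S, is in category C, satisfies condition G, satisfies condition U1, is classified as Y, is in state B, is in state T1, satisfies condition T, meets criterion F, satisfies condition H, carries flag J, is flagged urgent, is classified as N, has marker Z, is admitted, meets criterion A, is tachycardic, carries flag Q1, is hypotensive.
The only rule concluding "it has attribute D" is R10, which needs "it is classified as P"; that is never established.

No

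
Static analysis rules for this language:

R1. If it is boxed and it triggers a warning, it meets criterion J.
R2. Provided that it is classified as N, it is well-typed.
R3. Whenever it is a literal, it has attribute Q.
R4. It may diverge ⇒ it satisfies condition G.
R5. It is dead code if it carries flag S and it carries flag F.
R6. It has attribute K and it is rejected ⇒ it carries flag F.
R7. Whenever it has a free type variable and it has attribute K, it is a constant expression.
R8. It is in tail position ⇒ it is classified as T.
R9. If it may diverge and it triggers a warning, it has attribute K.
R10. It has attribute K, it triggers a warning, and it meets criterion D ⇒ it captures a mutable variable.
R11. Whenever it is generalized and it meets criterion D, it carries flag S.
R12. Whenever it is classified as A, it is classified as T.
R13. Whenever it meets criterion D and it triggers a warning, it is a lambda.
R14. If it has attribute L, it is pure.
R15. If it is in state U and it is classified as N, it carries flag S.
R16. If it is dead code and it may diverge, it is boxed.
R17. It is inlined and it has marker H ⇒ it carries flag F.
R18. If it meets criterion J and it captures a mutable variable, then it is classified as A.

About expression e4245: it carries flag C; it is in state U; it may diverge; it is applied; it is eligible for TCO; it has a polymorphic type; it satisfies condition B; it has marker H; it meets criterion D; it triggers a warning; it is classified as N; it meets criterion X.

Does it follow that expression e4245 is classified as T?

Forward chaining from the given facts derives: is well-typed, satisfies condition G, has attribute K, captures a mutable variable, is a lambda, carries flag S.
Rules concluding "it is classified as T": R8 needs "it is in tail position"; R12 needs "it is classified as A" — none of these are established.

No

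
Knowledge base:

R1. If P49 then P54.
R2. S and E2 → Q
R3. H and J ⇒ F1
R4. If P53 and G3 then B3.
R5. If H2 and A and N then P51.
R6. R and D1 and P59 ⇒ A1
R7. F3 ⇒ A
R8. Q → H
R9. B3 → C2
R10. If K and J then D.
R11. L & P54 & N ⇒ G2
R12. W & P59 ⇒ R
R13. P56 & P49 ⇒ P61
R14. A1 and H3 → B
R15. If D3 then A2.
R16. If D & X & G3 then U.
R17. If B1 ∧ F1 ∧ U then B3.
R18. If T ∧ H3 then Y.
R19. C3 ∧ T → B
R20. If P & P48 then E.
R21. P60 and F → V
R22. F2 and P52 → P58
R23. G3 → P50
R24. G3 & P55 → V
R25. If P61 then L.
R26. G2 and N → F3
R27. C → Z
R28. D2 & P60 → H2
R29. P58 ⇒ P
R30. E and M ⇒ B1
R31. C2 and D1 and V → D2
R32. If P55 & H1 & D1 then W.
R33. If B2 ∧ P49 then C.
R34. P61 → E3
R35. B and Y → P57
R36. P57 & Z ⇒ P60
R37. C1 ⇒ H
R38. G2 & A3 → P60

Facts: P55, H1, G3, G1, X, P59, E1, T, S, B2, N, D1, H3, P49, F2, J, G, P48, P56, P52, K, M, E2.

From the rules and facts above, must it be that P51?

P54  (by R1: P49)
Q  (by R2: S, E2)
H  (by R8: Q)
D  (by R10: K, J)
P61  (by R13: P56, P49)
U  (by R16: D, X, G3)
Y  (by R18: T, H3)
P58  (by R22: F2, P52)
V  (by R24: G3, P55)
L  (by R25: P61)
P  (by R29: P58)
W  (by R32: P55, H1, D1)
C  (by R33: B2, P49)
F1  (by R3: H, J)
G2  (by R11: L, P54, N)
R  (by R12: W, P59)
E  (by R20: P, P48)
F3  (by R26: G2, N)
Z  (by R27: C)
B1  (by R30: E, M)
A1  (by R6: R, D1, P59)
A  (by R7: F3)
B  (by R14: A1, H3)
B3  (by R17: B1, F1, U)
P57  (by R35: B, Y)
P60  (by R36: P57, Z)
C2  (by R9: B3)
D2  (by R31: C2, D1, V)
H2  (by R28: D2, P60)
P51  (by R5: H2, A, N)

Yes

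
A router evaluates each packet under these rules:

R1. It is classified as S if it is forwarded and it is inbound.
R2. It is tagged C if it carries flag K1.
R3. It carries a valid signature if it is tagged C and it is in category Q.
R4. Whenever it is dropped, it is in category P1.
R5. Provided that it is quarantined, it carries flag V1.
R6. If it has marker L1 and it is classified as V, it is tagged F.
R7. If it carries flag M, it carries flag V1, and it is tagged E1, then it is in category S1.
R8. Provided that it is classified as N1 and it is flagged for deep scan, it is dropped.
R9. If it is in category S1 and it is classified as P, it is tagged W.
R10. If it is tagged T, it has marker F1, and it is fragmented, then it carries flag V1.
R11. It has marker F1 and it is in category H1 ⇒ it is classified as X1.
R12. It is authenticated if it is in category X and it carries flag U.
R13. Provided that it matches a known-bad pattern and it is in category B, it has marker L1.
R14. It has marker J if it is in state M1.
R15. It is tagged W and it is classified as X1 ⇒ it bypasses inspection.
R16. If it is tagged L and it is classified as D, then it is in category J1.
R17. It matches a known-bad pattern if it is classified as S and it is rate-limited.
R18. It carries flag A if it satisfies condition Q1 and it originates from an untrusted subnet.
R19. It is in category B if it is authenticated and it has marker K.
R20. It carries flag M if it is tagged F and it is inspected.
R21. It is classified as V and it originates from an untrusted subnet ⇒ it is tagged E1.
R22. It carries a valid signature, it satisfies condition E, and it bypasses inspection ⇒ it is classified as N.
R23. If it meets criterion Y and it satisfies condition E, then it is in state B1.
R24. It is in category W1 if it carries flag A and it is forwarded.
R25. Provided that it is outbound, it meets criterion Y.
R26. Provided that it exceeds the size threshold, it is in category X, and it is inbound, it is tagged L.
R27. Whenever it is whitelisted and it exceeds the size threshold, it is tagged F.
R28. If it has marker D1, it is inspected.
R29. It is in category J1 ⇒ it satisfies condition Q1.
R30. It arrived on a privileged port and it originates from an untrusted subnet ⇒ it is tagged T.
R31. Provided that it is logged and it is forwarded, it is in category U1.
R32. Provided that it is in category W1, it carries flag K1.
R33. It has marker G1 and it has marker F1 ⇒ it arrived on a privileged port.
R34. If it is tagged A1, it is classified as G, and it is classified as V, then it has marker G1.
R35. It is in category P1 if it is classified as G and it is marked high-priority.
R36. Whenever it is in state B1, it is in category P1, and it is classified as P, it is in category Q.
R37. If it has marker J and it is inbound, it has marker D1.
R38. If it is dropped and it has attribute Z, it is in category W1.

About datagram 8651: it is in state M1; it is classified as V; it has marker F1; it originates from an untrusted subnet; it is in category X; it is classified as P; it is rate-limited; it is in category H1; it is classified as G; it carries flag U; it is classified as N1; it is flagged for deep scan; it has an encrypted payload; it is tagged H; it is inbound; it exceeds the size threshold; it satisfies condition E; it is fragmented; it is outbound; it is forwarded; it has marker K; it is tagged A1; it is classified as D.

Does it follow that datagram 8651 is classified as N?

By R1 (it is forwarded, it is inbound): it is classified as S.
By R8 (it is classified as N1, it is flagged for deep scan): it is dropped.
By R11 (it has marker F1, it is in category H1): it is classified as X1.
By R12 (it is in category X, it carries flag U): it is authenticated.
By R14 (it is in state M1): it has marker J.
By R17 (it is classified as S, it is rate-limited): it matches a known-bad pattern.
By R19 (it is authenticated, it has marker K): it is in category B.
By R21 (it is classified as V, it originates from an untrusted subnet): it is tagged E1.
By R25 (it is outbound): it meets criterion Y.
By R26 (it exceeds the size threshold, it is in category X, it is inbound): it is tagged L.
By R34 (it is tagged A1, it is classified as G, it is classified as V): it has marker G1.
By R37 (it has marker J, it is inbound): it has marker D1.
By R4 (it is dropped): it is in category P1.
By R13 (it matches a known-bad pattern, it is in category B): it has marker L1.
By R16 (it is tagged L, it is classified as D): it is in category J1.
By R23 (it meets criterion Y, it satisfies condition E): it is in state B1.
By R28 (it has marker D1): it is inspected.
By R29 (it is in category J1): it satisfies condition Q1.
By R33 (it has marker G1, it has marker F1): it arrived on a privileged port.
By R36 (it is in state B1, it is in category P1, it is classified as P): it is in category Q.
By R6 (it has marker L1, it is classified as V): it is tagged F.
By R18 (it satisfies condition Q1, it originates from an untrusted subnet): it carries flag A.
By R20 (it is tagged F, it is inspected): it carries flag M.
By R24 (it carries flag A, it is forwarded): it is in category W1.
By R30 (it arrived on a privileged port, it originates from an untrusted subnet): it is tagged T.
By R32 (it is in category W1): it carries flag K1.
By R2 (it carries flag K1): it is tagged C.
By R3 (it is tagged C, it is in category Q): it carries a valid signature.
By R10 (it is tagged T, it has marker F1, it is fragmented): it carries flag V1.
By R7 (it carries flag M, it carries flag V1, it is tagged E1): it is in category S1.
By R9 (it is in category S1, it is classified as P): it is tagged W.
By R15 (it is tagged W, it is classified as X1): it bypasses inspection.
By R22 (it carries a valid signature, it satisfies condition E, it bypasses inspection): it is classified as N.

Yes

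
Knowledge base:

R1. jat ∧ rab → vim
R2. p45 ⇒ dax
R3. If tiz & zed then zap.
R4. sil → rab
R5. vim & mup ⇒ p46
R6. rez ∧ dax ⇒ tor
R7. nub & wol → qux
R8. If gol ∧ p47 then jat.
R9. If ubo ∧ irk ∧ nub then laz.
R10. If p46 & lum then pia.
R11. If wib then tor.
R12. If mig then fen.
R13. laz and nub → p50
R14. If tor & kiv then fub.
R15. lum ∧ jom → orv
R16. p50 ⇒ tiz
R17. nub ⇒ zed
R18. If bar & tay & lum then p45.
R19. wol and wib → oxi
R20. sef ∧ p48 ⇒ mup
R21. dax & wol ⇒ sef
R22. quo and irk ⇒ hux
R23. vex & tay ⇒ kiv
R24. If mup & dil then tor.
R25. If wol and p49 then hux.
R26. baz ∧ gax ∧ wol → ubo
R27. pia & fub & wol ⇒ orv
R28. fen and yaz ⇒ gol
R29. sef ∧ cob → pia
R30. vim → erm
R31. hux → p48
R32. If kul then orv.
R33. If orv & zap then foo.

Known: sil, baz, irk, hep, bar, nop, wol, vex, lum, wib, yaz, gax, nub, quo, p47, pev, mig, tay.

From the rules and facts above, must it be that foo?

rab  (by R4: sil)
tor  (by R11: wib)
fen  (by R12: mig)
zed  (by R17: nub)
p45  (by R18: bar, tay, lum)
hux  (by R22: quo, irk)
kiv  (by R23: vex, tay)
ubo  (by R26: baz, gax, wol)
gol  (by R28: fen, yaz)
p48  (by R31: hux)
dax  (by R2: p45)
jat  (by R8: gol, p47)
laz  (by R9: ubo, irk, nub)
p50  (by R13: laz, nub)
fub  (by R14: tor, kiv)
tiz  (by R16: p50)
sef  (by R21: dax, wol)
vim  (by R1: jat, rab)
zap  (by R3: tiz, zed)
mup  (by R20: sef, p48)
p46  (by R5: vim, mup)
pia  (by R10: p46, lum)
orv  (by R27: pia, fub, wol)
foo  (by R33: orv, zap)

Yes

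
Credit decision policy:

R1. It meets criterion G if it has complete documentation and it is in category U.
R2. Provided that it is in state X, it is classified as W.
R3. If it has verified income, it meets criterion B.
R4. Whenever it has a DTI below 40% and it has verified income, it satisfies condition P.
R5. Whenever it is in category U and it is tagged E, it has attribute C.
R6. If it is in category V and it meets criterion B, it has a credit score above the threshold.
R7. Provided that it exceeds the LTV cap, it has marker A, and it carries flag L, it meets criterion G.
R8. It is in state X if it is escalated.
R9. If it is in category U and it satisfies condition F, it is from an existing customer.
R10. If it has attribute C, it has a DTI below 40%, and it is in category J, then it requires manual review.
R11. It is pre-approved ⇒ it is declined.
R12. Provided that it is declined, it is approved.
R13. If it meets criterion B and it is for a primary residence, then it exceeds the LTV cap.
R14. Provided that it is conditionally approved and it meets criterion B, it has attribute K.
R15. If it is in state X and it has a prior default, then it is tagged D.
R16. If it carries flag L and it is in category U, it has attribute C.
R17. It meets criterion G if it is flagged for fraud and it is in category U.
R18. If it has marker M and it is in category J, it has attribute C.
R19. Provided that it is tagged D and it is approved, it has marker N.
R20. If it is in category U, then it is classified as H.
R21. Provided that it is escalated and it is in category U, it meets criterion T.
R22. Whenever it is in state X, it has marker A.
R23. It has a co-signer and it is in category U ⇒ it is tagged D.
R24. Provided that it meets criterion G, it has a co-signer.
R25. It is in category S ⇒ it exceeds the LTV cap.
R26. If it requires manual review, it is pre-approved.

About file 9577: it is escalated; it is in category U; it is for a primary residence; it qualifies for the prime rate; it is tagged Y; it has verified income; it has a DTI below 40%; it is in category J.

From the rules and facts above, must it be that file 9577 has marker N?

Forward chaining from the given facts derives: meets criterion B, satisfies condition P, is in state X, exceeds the LTV cap, is classified as H, meets criterion T, has marker A, is classified as W.
The only rule concluding "it has marker N" is R19, which needs "it is tagged D"; that is never established.

No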